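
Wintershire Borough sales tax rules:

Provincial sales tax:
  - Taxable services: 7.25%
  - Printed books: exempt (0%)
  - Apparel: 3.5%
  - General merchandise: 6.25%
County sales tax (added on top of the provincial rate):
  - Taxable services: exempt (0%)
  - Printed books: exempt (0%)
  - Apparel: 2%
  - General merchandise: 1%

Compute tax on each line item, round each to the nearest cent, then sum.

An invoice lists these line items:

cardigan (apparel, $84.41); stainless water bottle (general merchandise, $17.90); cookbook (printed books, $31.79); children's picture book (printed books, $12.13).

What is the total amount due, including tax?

$152.17

Cardigan $84.41: apparel → 3.5% + 2% county = 5.5% → $4.64
Stainless water bottle $17.90: general merchandise → 6.25% + 1% county = 7.25% → $1.30
Cookbook $31.79: printed books → 0% + 0% county = 0% → $0.00
Children's picture book $12.13: printed books → 0% + 0% county = 0% → $0.00
Subtotal = $146.23; tax = $5.94; total due = $152.17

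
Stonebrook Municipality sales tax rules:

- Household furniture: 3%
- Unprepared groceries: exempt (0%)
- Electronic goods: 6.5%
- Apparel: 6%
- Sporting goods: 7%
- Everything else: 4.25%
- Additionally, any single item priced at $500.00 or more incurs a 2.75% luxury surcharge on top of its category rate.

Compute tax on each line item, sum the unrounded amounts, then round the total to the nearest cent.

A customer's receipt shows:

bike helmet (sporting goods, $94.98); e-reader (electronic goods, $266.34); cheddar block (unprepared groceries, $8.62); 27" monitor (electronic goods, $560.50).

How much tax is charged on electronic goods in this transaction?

E-reader $266.34: electronic goods → 6.5% → $17.3121
27" monitor $560.50: electronic goods → 6.5% + 2.75% surcharge = 9.25% → $51.84625
Tax on electronic goods: unrounded sum = $69.15835 → $69.16

$69.16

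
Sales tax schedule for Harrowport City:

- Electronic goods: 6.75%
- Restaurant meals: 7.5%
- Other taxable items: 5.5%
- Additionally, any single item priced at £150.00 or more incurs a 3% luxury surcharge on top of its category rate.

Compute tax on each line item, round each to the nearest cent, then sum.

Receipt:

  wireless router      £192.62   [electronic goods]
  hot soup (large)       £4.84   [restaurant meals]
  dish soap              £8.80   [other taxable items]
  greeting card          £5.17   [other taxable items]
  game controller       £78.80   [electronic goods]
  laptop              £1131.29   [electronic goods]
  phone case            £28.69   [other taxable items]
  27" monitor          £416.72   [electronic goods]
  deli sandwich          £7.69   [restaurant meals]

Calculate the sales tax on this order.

Wireless router £192.62: electronic goods → 6.75% + 3% surcharge = 9.75% → £18.78
Hot soup (large) £4.84: restaurant meals → 7.5% → £0.36
Dish soap £8.80: other taxable items → 5.5% → £0.48
Greeting card £5.17: other taxable items → 5.5% → £0.28
Game controller £78.80: electronic goods → 6.75% → £5.32
Laptop £1131.29: electronic goods → 6.75% + 3% surcharge = 9.75% → £110.30
Phone case £28.69: other taxable items → 5.5% → £1.58
27" monitor £416.72: electronic goods → 6.75% + 3% surcharge = 9.75% → £40.63
Deli sandwich £7.69: restaurant meals → 7.5% → £0.58
Total tax = £18.78 + £0.36 + £0.48 + £0.28 + £5.32 + £110.30 + £1.58 + £40.63 + £0.58 = £178.31

£178.31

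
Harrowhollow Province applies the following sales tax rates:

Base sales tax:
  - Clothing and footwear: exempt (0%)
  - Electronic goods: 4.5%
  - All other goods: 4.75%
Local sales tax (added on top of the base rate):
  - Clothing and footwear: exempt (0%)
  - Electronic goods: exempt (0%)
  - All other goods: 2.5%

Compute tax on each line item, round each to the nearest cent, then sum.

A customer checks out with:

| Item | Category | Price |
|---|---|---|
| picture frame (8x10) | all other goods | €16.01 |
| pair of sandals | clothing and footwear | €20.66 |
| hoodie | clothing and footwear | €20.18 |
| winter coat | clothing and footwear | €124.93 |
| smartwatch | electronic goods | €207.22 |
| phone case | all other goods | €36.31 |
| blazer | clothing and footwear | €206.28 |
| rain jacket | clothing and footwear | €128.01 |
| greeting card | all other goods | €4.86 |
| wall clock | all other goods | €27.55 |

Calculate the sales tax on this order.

Picture frame (8x10) €16.01: all other goods → 4.75% + 2.5% local = 7.25% → €1.16
Pair of sandals €20.66: clothing and footwear → 0% + 0% local = 0% → €0.00
Hoodie €20.18: clothing and footwear → 0% + 0% local = 0% → €0.00
Winter coat €124.93: clothing and footwear → 0% + 0% local = 0% → €0.00
Smartwatch €207.22: electronic goods → 4.5% + 0% local = 4.5% → €9.32
Phone case €36.31: all other goods → 4.75% + 2.5% local = 7.25% → €2.63
Blazer €206.28: clothing and footwear → 0% + 0% local = 0% → €0.00
Rain jacket €128.01: clothing and footwear → 0% + 0% local = 0% → €0.00
Greeting card €4.86: all other goods → 4.75% + 2.5% local = 7.25% → €0.35
Wall clock €27.55: all other goods → 4.75% + 2.5% local = 7.25% → €2.00
Total tax = €1.16 + €9.32 + €2.63 + €0.35 + €2.00 = €15.46

€15.46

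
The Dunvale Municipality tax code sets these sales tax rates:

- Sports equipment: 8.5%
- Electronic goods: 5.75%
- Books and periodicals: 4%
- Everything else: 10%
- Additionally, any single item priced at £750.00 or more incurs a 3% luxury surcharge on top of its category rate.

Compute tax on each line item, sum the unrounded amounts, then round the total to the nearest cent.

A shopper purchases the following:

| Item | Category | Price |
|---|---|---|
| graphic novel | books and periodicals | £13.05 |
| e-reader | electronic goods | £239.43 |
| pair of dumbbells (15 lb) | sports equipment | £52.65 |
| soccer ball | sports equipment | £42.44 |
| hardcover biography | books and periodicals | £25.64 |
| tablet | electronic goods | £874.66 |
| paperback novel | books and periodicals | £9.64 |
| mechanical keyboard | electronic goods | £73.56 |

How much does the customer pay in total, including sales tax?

£1435.62

Graphic novel £13.05: books and periodicals → 4% → £0.522
E-reader £239.43: electronic goods → 5.75% → £13.767225
Pair of dumbbells (15 lb) £52.65: sports equipment → 8.5% → £4.47525
Soccer ball £42.44: sports equipment → 8.5% → £3.6074
Hardcover biography £25.64: books and periodicals → 4% → £1.0256
Tablet £874.66: electronic goods → 5.75% + 3% surcharge = 8.75% → £76.53275
Paperback novel £9.64: books and periodicals → 4% → £0.3856
Mechanical keyboard £73.56: electronic goods → 5.75% → £4.2297
Subtotal = £1331.07; unrounded tax = £104.545525 → £104.55; total due = £1435.62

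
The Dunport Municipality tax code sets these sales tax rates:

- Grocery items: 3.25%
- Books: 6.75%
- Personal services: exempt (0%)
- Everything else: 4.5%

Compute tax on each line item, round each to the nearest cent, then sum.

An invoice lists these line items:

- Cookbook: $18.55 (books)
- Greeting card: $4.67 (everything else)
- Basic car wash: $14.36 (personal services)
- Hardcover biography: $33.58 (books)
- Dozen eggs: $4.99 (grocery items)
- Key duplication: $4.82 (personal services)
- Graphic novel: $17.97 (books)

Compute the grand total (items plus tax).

$104.04

Cookbook $18.55: books → 6.75% → $1.25
Greeting card $4.67: everything else → 4.5% → $0.21
Basic car wash $14.36: personal services → 0% → $0.00
Hardcover biography $33.58: books → 6.75% → $2.27
Dozen eggs $4.99: grocery items → 3.25% → $0.16
Key duplication $4.82: personal services → 0% → $0.00
Graphic novel $17.97: books → 6.75% → $1.21
Subtotal = $98.94; tax = $5.10; total due = $104.04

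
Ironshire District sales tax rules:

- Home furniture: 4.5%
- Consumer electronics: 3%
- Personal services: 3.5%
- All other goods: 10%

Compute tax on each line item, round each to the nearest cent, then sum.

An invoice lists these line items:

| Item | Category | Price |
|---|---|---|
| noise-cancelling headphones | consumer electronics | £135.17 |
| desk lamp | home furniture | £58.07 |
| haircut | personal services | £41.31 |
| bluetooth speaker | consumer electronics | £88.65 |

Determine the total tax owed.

Noise-cancelling headphones £135.17: consumer electronics → 3% → £4.06
Desk lamp £58.07: home furniture → 4.5% → £2.61
Haircut £41.31: personal services → 3.5% → £1.45
Bluetooth speaker £88.65: consumer electronics → 3% → £2.66
Total tax = £4.06 + £2.61 + £1.45 + £2.66 = £10.78

£10.78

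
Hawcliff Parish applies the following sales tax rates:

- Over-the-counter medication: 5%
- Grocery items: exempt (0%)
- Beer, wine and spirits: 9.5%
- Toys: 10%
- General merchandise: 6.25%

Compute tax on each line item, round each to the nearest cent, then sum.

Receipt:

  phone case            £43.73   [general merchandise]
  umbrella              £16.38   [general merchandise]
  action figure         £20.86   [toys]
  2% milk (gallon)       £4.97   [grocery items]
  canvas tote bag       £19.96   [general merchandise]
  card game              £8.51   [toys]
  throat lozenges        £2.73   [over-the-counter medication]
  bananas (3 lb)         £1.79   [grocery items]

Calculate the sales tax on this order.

£8.08

Phone case £43.73: general merchandise → 6.25% → £2.73
Umbrella £16.38: general merchandise → 6.25% → £1.02
Action figure £20.86: toys → 10% → £2.09
2% milk (gallon) £4.97: grocery items → 0% → £0.00
Canvas tote bag £19.96: general merchandise → 6.25% → £1.25
Card game £8.51: toys → 10% → £0.85
Throat lozenges £2.73: over-the-counter medication → 5% → £0.14
Bananas (3 lb) £1.79: grocery items → 0% → £0.00
Total tax = £2.73 + £1.02 + £2.09 + £1.25 + £0.85 + £0.14 = £8.08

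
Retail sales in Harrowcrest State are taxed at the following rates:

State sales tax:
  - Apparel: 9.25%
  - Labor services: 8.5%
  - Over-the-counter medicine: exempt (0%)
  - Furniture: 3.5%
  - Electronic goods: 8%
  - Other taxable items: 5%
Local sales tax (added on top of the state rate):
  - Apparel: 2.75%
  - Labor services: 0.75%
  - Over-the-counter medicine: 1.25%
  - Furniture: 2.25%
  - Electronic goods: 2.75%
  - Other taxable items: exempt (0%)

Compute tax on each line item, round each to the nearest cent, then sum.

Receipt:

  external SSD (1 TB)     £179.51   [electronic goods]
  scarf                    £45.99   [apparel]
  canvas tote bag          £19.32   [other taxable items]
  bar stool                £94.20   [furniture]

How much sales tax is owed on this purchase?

External SSD (1 TB) £179.51: electronic goods → 8% + 2.75% local = 10.75% → £19.30
Scarf £45.99: apparel → 9.25% + 2.75% local = 12% → £5.52
Canvas tote bag £19.32: other taxable items → 5% + 0% local = 5% → £0.97
Bar stool £94.20: furniture → 3.5% + 2.25% local = 5.75% → £5.42
Total tax = £19.30 + £5.52 + £0.97 + £5.42 = £31.21

£31.21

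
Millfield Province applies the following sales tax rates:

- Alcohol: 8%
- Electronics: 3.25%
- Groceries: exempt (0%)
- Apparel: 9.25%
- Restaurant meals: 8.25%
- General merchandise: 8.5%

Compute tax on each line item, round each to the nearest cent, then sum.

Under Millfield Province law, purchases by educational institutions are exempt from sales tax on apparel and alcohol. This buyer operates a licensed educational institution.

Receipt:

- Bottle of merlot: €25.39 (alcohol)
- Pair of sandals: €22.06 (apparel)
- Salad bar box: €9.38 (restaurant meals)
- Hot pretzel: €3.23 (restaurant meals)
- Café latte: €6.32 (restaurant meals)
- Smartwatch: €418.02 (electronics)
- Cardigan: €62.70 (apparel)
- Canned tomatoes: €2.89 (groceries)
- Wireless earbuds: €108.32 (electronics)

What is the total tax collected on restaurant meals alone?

€1.56

Salad bar box €9.38: restaurant meals → 8.25% → €0.77
Hot pretzel €3.23: restaurant meals → 8.25% → €0.27
Café latte €6.32: restaurant meals → 8.25% → €0.52
Tax on restaurant meals = €0.77 + €0.27 + €0.52 = €1.56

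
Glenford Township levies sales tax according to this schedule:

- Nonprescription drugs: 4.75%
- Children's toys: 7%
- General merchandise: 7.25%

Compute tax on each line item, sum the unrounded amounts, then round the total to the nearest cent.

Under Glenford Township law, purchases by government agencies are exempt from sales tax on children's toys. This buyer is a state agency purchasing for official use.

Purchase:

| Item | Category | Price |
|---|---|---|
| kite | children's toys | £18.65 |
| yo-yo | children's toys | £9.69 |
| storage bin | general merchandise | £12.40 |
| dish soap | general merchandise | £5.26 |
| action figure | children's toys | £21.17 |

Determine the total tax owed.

Kite £18.65: children's toys, buyer-exempt → 0% → £0.00
Yo-yo £9.69: children's toys, buyer-exempt → 0% → £0.00
Storage bin £12.40: general merchandise → 7.25% → £0.899
Dish soap £5.26: general merchandise → 7.25% → £0.38135
Action figure £21.17: children's toys, buyer-exempt → 0% → £0.00
Unrounded tax sum = £1.28035 → £1.28

£1.28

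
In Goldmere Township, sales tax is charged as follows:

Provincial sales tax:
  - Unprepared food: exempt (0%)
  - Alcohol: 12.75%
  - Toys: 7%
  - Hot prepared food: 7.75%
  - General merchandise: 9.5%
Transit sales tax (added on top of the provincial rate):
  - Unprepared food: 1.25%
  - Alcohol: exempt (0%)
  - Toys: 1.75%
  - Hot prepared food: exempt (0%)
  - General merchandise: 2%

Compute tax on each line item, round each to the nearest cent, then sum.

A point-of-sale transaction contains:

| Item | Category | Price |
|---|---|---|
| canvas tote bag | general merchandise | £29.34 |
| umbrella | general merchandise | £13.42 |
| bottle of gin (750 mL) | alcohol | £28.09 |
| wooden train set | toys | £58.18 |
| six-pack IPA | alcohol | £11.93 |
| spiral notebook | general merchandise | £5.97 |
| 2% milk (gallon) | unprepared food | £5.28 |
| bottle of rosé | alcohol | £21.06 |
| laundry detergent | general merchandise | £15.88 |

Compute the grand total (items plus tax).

£209.53

Canvas tote bag £29.34: general merchandise → 9.5% + 2% transit = 11.5% → £3.37
Umbrella £13.42: general merchandise → 9.5% + 2% transit = 11.5% → £1.54
Bottle of gin (750 mL) £28.09: alcohol → 12.75% + 0% transit = 12.75% → £3.58
Wooden train set £58.18: toys → 7% + 1.75% transit = 8.75% → £5.09
Six-pack IPA £11.93: alcohol → 12.75% + 0% transit = 12.75% → £1.52
Spiral notebook £5.97: general merchandise → 9.5% + 2% transit = 11.5% → £0.69
2% milk (gallon) £5.28: unprepared food → 0% + 1.25% transit = 1.25% → £0.07
Bottle of rosé £21.06: alcohol → 12.75% + 0% transit = 12.75% → £2.69
Laundry detergent £15.88: general merchandise → 9.5% + 2% transit = 11.5% → £1.83
Subtotal = £189.15; tax = £20.38; total due = £209.53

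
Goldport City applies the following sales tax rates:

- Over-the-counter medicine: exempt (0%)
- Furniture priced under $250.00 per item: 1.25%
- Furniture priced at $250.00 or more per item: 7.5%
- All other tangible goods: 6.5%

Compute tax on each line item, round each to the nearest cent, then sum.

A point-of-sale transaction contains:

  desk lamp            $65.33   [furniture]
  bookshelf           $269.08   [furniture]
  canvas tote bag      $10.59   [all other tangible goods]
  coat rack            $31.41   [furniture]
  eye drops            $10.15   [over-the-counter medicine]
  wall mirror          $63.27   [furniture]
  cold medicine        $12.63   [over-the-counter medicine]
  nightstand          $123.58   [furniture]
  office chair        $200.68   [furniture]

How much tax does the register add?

Desk lamp $65.33: furniture, under $250.00 → 1.25% → $0.82
Bookshelf $269.08: furniture, $250.00 or more → 7.5% → $20.18
Canvas tote bag $10.59: all other tangible goods → 6.5% → $0.69
Coat rack $31.41: furniture, under $250.00 → 1.25% → $0.39
Eye drops $10.15: over-the-counter medicine → 0% → $0.00
Wall mirror $63.27: furniture, under $250.00 → 1.25% → $0.79
Cold medicine $12.63: over-the-counter medicine → 0% → $0.00
Nightstand $123.58: furniture, under $250.00 → 1.25% → $1.54
Office chair $200.68: furniture, under $250.00 → 1.25% → $2.51
Total tax = $0.82 + $20.18 + $0.69 + $0.39 + $0.79 + $1.54 + $2.51 = $26.92

$26.92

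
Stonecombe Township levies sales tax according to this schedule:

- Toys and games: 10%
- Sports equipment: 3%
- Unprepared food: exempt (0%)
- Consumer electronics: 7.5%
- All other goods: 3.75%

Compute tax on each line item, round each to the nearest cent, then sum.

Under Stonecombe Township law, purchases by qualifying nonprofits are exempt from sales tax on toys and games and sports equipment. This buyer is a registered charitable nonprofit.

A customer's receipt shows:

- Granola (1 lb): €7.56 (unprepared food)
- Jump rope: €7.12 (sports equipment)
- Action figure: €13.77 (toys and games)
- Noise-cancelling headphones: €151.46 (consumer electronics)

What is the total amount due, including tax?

Granola (1 lb) €7.56: unprepared food → 0% → €0.00
Jump rope €7.12: sports equipment, buyer-exempt → 0% → €0.00
Action figure €13.77: toys and games, buyer-exempt → 0% → €0.00
Noise-cancelling headphones €151.46: consumer electronics → 7.5% → €11.36
Subtotal = €179.91; tax = €11.36; total due = €191.27

€191.27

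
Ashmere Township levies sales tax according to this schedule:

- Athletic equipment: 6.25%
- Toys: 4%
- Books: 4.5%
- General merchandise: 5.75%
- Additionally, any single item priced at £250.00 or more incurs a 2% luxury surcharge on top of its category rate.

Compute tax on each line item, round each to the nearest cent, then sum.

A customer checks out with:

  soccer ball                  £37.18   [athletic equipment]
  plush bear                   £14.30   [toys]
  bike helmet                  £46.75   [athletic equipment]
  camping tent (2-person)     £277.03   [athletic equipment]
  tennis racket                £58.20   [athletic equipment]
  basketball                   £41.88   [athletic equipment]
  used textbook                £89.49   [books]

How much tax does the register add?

£38.95

Soccer ball £37.18: athletic equipment → 6.25% → £2.32
Plush bear £14.30: toys → 4% → £0.57
Bike helmet £46.75: athletic equipment → 6.25% → £2.92
Camping tent (2-person) £277.03: athletic equipment → 6.25% + 2% surcharge = 8.25% → £22.85
Tennis racket £58.20: athletic equipment → 6.25% → £3.64
Basketball £41.88: athletic equipment → 6.25% → £2.62
Used textbook £89.49: books → 4.5% → £4.03
Total tax = £2.32 + £0.57 + £2.92 + £22.85 + £3.64 + £2.62 + £4.03 = £38.95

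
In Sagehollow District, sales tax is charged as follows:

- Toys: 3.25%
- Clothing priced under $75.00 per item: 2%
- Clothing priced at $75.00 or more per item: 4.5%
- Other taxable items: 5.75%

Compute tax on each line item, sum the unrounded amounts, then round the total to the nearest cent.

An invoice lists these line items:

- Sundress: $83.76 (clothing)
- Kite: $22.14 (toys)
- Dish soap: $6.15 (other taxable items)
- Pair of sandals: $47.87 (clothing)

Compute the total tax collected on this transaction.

Sundress $83.76: clothing, $75.00 or more → 4.5% → $3.7692
Kite $22.14: toys → 3.25% → $0.71955
Dish soap $6.15: other taxable items → 5.75% → $0.353625
Pair of sandals $47.87: clothing, under $75.00 → 2% → $0.9574
Unrounded tax sum = $5.799775 → $5.80

$5.80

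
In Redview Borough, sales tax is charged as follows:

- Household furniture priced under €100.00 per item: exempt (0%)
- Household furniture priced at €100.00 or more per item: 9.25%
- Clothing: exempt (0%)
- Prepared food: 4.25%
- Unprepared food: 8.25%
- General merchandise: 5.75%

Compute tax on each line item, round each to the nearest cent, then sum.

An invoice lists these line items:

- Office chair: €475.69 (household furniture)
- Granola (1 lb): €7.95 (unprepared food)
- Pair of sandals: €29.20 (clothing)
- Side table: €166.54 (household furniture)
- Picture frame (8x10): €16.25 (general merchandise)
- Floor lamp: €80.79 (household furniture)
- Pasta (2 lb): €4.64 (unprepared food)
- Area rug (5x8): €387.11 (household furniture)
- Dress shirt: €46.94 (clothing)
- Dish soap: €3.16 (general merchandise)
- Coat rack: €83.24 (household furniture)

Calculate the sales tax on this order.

€97.36

Office chair €475.69: household furniture, €100.00 or more → 9.25% → €44.00
Granola (1 lb) €7.95: unprepared food → 8.25% → €0.66
Pair of sandals €29.20: clothing → 0% → €0.00
Side table €166.54: household furniture, €100.00 or more → 9.25% → €15.40
Picture frame (8x10) €16.25: general merchandise → 5.75% → €0.93
Floor lamp €80.79: household furniture, under €100.00 → 0% → €0.00
Pasta (2 lb) €4.64: unprepared food → 8.25% → €0.38
Area rug (5x8) €387.11: household furniture, €100.00 or more → 9.25% → €35.81
Dress shirt €46.94: clothing → 0% → €0.00
Dish soap €3.16: general merchandise → 5.75% → €0.18
Coat rack €83.24: household furniture, under €100.00 → 0% → €0.00
Total tax = €44.00 + €0.66 + €15.40 + €0.93 + €0.38 + €35.81 + €0.18 = €97.36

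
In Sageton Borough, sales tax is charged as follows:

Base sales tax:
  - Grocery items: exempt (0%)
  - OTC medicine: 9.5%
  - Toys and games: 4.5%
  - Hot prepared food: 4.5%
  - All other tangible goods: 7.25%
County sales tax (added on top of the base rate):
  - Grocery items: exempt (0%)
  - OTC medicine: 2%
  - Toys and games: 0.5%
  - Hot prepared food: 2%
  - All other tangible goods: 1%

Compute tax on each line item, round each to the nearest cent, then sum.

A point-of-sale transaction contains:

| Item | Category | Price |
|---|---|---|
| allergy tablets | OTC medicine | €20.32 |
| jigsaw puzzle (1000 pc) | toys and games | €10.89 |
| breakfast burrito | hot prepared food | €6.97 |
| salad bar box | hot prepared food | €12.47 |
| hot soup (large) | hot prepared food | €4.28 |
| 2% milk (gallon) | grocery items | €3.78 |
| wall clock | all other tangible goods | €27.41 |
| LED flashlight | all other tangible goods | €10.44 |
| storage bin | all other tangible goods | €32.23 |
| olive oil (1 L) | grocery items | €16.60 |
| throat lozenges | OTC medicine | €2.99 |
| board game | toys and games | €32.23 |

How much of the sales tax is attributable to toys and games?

Jigsaw puzzle (1000 pc) €10.89: toys and games → 4.5% + 0.5% county = 5% → €0.54
Board game €32.23: toys and games → 4.5% + 0.5% county = 5% → €1.61
Tax on toys and games = €0.54 + €1.61 = €2.15

€2.15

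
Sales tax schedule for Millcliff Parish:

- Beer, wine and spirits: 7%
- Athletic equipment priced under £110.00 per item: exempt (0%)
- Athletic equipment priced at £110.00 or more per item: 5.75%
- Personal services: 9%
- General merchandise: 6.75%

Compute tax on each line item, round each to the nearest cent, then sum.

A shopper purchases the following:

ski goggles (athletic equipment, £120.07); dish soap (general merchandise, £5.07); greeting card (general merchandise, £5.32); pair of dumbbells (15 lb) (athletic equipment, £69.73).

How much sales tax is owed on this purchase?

Ski goggles £120.07: athletic equipment, £110.00 or more → 5.75% → £6.90
Dish soap £5.07: general merchandise → 6.75% → £0.34
Greeting card £5.32: general merchandise → 6.75% → £0.36
Pair of dumbbells (15 lb) £69.73: athletic equipment, under £110.00 → 0% → £0.00
Total tax = £6.90 + £0.34 + £0.36 = £7.60

£7.60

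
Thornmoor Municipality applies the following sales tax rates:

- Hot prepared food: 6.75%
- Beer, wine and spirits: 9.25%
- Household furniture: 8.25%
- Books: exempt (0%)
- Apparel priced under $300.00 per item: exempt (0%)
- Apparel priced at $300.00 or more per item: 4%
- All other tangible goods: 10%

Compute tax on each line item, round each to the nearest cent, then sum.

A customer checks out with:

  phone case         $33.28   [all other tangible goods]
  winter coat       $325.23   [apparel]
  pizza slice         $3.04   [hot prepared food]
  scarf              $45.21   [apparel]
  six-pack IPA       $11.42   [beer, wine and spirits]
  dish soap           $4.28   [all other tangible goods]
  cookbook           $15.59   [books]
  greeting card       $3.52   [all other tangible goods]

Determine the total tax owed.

Phone case $33.28: all other tangible goods → 10% → $3.33
Winter coat $325.23: apparel, $300.00 or more → 4% → $13.01
Pizza slice $3.04: hot prepared food → 6.75% → $0.21
Scarf $45.21: apparel, under $300.00 → 0% → $0.00
Six-pack IPA $11.42: beer, wine and spirits → 9.25% → $1.06
Dish soap $4.28: all other tangible goods → 10% → $0.43
Cookbook $15.59: books → 0% → $0.00
Greeting card $3.52: all other tangible goods → 10% → $0.35
Total tax = $3.33 + $13.01 + $0.21 + $1.06 + $0.43 + $0.35 = $18.39

$18.39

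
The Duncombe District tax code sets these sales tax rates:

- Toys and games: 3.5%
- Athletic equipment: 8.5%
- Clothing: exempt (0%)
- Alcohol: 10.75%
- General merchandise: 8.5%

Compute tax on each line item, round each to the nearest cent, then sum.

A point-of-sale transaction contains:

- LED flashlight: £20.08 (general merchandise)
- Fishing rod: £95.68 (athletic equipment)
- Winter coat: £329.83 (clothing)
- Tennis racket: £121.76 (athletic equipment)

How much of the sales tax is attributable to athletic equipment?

£18.48

Fishing rod £95.68: athletic equipment → 8.5% → £8.13
Tennis racket £121.76: athletic equipment → 8.5% → £10.35
Tax on athletic equipment = £8.13 + £10.35 = £18.48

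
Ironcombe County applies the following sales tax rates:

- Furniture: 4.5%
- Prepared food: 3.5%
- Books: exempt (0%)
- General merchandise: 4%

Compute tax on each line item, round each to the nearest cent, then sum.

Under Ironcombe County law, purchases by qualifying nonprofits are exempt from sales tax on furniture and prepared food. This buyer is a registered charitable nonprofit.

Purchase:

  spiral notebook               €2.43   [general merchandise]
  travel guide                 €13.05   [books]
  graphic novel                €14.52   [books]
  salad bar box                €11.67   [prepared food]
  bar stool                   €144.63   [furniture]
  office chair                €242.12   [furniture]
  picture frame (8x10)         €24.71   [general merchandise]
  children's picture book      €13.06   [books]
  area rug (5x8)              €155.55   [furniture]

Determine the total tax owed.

Spiral notebook €2.43: general merchandise → 4% → €0.10
Travel guide €13.05: books → 0% → €0.00
Graphic novel €14.52: books → 0% → €0.00
Salad bar box €11.67: prepared food, buyer-exempt → 0% → €0.00
Bar stool €144.63: furniture, buyer-exempt → 0% → €0.00
Office chair €242.12: furniture, buyer-exempt → 0% → €0.00
Picture frame (8x10) €24.71: general merchandise → 4% → €0.99
Children's picture book €13.06: books → 0% → €0.00
Area rug (5x8) €155.55: furniture, buyer-exempt → 0% → €0.00
Total tax = €0.10 + €0.99 = €1.09

€1.09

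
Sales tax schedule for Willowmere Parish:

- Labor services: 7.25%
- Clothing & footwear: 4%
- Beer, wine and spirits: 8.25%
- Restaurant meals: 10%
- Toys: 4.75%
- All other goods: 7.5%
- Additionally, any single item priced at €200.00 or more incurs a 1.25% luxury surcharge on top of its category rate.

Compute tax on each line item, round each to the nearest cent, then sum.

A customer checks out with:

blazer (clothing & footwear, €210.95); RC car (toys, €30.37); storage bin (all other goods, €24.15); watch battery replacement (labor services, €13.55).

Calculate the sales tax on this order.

Blazer €210.95: clothing & footwear → 4% + 1.25% surcharge = 5.25% → €11.07
RC car €30.37: toys → 4.75% → €1.44
Storage bin €24.15: all other goods → 7.5% → €1.81
Watch battery replacement €13.55: labor services → 7.25% → €0.98
Total tax = €11.07 + €1.44 + €1.81 + €0.98 = €15.30

€15.30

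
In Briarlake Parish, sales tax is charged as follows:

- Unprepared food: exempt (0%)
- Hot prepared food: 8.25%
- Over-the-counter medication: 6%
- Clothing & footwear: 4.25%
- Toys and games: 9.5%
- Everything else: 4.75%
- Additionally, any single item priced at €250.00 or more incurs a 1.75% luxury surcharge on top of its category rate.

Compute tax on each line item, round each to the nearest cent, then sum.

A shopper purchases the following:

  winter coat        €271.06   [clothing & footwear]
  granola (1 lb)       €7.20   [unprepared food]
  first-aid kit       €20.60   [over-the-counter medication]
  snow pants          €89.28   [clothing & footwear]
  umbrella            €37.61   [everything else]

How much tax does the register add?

Winter coat €271.06: clothing & footwear → 4.25% + 1.75% surcharge = 6% → €16.26
Granola (1 lb) €7.20: unprepared food → 0% → €0.00
First-aid kit €20.60: over-the-counter medication → 6% → €1.24
Snow pants €89.28: clothing & footwear → 4.25% → €3.79
Umbrella €37.61: everything else → 4.75% → €1.79
Total tax = €16.26 + €1.24 + €3.79 + €1.79 = €23.08

€23.08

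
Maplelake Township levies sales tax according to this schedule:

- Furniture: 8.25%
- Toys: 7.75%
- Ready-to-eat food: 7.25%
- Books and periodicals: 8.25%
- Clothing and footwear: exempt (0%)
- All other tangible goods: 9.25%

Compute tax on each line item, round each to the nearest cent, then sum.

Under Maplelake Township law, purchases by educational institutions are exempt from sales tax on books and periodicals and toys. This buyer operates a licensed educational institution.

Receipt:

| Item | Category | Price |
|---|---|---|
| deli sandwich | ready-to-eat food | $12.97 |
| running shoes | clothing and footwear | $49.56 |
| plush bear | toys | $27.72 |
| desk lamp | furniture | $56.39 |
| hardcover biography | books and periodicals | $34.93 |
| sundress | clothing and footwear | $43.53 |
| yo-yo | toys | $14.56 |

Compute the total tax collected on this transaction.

Deli sandwich $12.97: ready-to-eat food → 7.25% → $0.94
Running shoes $49.56: clothing and footwear → 0% → $0.00
Plush bear $27.72: toys, buyer-exempt → 0% → $0.00
Desk lamp $56.39: furniture → 8.25% → $4.65
Hardcover biography $34.93: books and periodicals, buyer-exempt → 0% → $0.00
Sundress $43.53: clothing and footwear → 0% → $0.00
Yo-yo $14.56: toys, buyer-exempt → 0% → $0.00
Total tax = $0.94 + $4.65 = $5.59

$5.59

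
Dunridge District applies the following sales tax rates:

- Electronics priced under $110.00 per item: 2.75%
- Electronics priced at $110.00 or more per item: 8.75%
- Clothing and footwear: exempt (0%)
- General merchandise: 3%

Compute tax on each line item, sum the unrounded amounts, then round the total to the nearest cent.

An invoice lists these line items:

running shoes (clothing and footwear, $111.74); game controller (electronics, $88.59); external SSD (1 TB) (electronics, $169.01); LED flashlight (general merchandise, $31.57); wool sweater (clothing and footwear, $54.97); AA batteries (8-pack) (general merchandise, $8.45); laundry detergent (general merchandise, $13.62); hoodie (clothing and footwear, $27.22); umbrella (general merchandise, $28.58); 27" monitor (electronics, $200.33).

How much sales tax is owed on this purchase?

$37.22

Running shoes $111.74: clothing and footwear → 0% → $0.00
Game controller $88.59: electronics, under $110.00 → 2.75% → $2.436225
External SSD (1 TB) $169.01: electronics, $110.00 or more → 8.75% → $14.788375
LED flashlight $31.57: general merchandise → 3% → $0.9471
Wool sweater $54.97: clothing and footwear → 0% → $0.00
AA batteries (8-pack) $8.45: general merchandise → 3% → $0.2535
Laundry detergent $13.62: general merchandise → 3% → $0.4086
Hoodie $27.22: clothing and footwear → 0% → $0.00
Umbrella $28.58: general merchandise → 3% → $0.8574
27" monitor $200.33: electronics, $110.00 or more → 8.75% → $17.528875
Unrounded tax sum = $37.220075 → $37.22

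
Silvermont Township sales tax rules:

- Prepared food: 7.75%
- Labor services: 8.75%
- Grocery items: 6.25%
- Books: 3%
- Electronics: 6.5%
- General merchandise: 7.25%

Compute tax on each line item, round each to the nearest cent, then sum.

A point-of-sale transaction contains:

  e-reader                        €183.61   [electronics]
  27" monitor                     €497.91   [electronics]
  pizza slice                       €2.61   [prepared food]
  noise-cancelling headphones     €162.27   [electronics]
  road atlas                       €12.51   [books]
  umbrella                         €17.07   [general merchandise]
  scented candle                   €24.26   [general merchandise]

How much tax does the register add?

€58.42

E-reader €183.61: electronics → 6.5% → €11.93
27" monitor €497.91: electronics → 6.5% → €32.36
Pizza slice €2.61: prepared food → 7.75% → €0.20
Noise-cancelling headphones €162.27: electronics → 6.5% → €10.55
Road atlas €12.51: books → 3% → €0.38
Umbrella €17.07: general merchandise → 7.25% → €1.24
Scented candle €24.26: general merchandise → 7.25% → €1.76
Total tax = €11.93 + €32.36 + €0.20 + €10.55 + €0.38 + €1.24 + €1.76 = €58.42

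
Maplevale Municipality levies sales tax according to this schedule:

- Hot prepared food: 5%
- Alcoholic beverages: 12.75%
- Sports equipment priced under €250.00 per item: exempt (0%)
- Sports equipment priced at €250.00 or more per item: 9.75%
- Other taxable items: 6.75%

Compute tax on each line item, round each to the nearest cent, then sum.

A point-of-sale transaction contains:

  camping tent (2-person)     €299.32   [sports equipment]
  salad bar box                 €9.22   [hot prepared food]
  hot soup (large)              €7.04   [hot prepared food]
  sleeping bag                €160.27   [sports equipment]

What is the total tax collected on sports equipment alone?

€29.18

Camping tent (2-person) €299.32: sports equipment, €250.00 or more → 9.75% → €29.18
Sleeping bag €160.27: sports equipment, under €250.00 → 0% → €0.00
Tax on sports equipment = €29.18 + €0.00 = €29.18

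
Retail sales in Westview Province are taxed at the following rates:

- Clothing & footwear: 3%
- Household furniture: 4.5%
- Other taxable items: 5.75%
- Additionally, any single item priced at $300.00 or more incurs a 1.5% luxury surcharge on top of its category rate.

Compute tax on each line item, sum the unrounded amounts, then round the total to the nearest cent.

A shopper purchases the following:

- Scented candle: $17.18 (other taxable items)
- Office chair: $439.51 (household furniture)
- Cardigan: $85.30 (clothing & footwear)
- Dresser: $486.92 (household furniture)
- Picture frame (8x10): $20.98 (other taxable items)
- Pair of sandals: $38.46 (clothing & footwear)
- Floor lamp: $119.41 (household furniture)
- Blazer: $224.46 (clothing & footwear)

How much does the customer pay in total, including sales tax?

Scented candle $17.18: other taxable items → 5.75% → $0.98785
Office chair $439.51: household furniture → 4.5% + 1.5% surcharge = 6% → $26.3706
Cardigan $85.30: clothing & footwear → 3% → $2.559
Dresser $486.92: household furniture → 4.5% + 1.5% surcharge = 6% → $29.2152
Picture frame (8x10) $20.98: other taxable items → 5.75% → $1.20635
Pair of sandals $38.46: clothing & footwear → 3% → $1.1538
Floor lamp $119.41: household furniture → 4.5% → $5.37345
Blazer $224.46: clothing & footwear → 3% → $6.7338
Subtotal = $1432.22; unrounded tax = $73.60005 → $73.60; total due = $1505.82

$1505.82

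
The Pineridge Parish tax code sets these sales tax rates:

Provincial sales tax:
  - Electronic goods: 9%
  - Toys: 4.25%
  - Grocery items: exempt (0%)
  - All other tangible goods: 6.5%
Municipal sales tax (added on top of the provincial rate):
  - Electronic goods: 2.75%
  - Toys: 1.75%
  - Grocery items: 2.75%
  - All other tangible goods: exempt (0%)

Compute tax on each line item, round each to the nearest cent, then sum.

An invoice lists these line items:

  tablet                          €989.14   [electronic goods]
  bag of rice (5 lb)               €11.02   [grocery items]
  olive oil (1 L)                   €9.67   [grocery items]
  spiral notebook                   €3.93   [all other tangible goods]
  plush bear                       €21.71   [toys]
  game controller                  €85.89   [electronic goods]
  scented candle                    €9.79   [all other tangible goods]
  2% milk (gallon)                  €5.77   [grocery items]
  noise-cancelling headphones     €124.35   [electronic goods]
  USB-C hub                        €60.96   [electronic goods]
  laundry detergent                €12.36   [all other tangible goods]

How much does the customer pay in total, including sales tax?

€1486.40

Tablet €989.14: electronic goods → 9% + 2.75% municipal = 11.75% → €116.22
Bag of rice (5 lb) €11.02: grocery items → 0% + 2.75% municipal = 2.75% → €0.30
Olive oil (1 L) €9.67: grocery items → 0% + 2.75% municipal = 2.75% → €0.27
Spiral notebook €3.93: all other tangible goods → 6.5% + 0% municipal = 6.5% → €0.26
Plush bear €21.71: toys → 4.25% + 1.75% municipal = 6% → €1.30
Game controller €85.89: electronic goods → 9% + 2.75% municipal = 11.75% → €10.09
Scented candle €9.79: all other tangible goods → 6.5% + 0% municipal = 6.5% → €0.64
2% milk (gallon) €5.77: grocery items → 0% + 2.75% municipal = 2.75% → €0.16
Noise-cancelling headphones €124.35: electronic goods → 9% + 2.75% municipal = 11.75% → €14.61
USB-C hub €60.96: electronic goods → 9% + 2.75% municipal = 11.75% → €7.16
Laundry detergent €12.36: all other tangible goods → 6.5% + 0% municipal = 6.5% → €0.80
Subtotal = €1334.59; tax = €151.81; total due = €1486.40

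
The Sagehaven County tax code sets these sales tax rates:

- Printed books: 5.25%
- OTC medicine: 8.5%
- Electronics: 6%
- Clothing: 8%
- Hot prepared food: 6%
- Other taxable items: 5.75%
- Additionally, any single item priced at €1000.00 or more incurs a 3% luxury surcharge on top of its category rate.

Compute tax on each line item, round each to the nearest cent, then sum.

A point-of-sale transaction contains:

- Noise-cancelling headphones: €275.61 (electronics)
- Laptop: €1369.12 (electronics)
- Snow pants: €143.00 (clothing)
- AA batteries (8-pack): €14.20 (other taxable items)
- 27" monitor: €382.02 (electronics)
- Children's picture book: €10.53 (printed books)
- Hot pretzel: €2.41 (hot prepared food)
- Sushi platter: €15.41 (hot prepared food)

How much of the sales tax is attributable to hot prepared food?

Hot pretzel €2.41: hot prepared food → 6% → €0.14
Sushi platter €15.41: hot prepared food → 6% → €0.92
Tax on hot prepared food = €0.14 + €0.92 = €1.06

€1.06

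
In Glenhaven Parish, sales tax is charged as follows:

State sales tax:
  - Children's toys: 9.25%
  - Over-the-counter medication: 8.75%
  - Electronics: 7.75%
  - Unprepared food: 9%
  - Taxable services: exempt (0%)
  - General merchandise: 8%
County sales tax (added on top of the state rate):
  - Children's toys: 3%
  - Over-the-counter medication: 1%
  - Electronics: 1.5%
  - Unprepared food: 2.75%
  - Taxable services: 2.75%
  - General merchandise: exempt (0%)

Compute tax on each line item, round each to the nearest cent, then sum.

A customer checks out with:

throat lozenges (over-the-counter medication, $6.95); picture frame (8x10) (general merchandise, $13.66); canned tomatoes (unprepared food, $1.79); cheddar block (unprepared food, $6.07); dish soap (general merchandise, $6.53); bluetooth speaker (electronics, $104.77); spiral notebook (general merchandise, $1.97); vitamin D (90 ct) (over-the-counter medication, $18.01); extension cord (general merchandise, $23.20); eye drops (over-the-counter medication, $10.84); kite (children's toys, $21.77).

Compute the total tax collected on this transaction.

Throat lozenges $6.95: over-the-counter medication → 8.75% + 1% county = 9.75% → $0.68
Picture frame (8x10) $13.66: general merchandise → 8% + 0% county = 8% → $1.09
Canned tomatoes $1.79: unprepared food → 9% + 2.75% county = 11.75% → $0.21
Cheddar block $6.07: unprepared food → 9% + 2.75% county = 11.75% → $0.71
Dish soap $6.53: general merchandise → 8% + 0% county = 8% → $0.52
Bluetooth speaker $104.77: electronics → 7.75% + 1.5% county = 9.25% → $9.69
Spiral notebook $1.97: general merchandise → 8% + 0% county = 8% → $0.16
Vitamin D (90 ct) $18.01: over-the-counter medication → 8.75% + 1% county = 9.75% → $1.76
Extension cord $23.20: general merchandise → 8% + 0% county = 8% → $1.86
Eye drops $10.84: over-the-counter medication → 8.75% + 1% county = 9.75% → $1.06
Kite $21.77: children's toys → 9.25% + 3% county = 12.25% → $2.67
Total tax = $0.68 + $1.09 + $0.21 + $0.71 + $0.52 + $9.69 + $0.16 + $1.76 + $1.86 + $1.06 + $2.67 = $20.41

$20.41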